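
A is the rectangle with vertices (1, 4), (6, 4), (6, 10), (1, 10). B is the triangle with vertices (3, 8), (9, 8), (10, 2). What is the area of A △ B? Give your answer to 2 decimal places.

|A| = 30, |B| = 18, |A∩B| = 3.8571.
|A △ B| = |A| + |B| − 2·|A∩B| = 30 + 18 − 7.7143 = 40.29.

40.29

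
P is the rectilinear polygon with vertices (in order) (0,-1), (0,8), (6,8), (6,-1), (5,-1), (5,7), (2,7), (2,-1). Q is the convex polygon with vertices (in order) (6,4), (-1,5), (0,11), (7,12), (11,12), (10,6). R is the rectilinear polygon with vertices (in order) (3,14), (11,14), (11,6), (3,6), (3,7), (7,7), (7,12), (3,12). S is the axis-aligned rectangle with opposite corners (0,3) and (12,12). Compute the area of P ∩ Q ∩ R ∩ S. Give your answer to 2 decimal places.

1.00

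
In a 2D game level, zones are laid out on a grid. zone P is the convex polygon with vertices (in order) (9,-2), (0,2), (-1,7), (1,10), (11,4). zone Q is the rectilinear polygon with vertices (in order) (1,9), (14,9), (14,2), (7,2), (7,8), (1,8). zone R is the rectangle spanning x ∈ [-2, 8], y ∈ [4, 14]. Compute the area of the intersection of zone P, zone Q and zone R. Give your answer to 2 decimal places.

4.60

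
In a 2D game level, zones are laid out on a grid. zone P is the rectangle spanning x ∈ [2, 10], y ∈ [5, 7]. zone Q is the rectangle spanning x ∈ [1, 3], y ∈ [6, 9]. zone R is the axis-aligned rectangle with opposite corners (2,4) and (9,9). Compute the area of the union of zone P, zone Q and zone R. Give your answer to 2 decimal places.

40.00

By inclusion–exclusion:
Individual areas: |zone P| = 16, |zone Q| = 6, |zone R| = 35.
|zone P∩zone Q|: x∈[2,3], y∈[6,7] → 1·1 = 1.
|zone P∩zone R|: x∈[2,9], y∈[5,7] → 7·2 = 14.
|zone Q∩zone R|: x∈[2,3], y∈[6,9] → 1·3 = 3.
|zone P∩zone Q∩zone R| = 1.
|zone P ∪ zone Q ∪ zone R| = 57 − 18 + 1 = 40.00.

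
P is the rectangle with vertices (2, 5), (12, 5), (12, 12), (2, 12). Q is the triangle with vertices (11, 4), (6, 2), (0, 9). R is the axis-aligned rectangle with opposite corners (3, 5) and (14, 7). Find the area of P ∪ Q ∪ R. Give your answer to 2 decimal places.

88.18

By inclusion–exclusion:
Individual areas: |P| = 70, |Q| = 23.5, |R| = 22.
|P∩Q| = 9.3186.
|P∩R|: x∈[3,12], y∈[5,7] → 9·2 = 18.
|Q∩R| = 7.0929.
|P∩Q∩R| = 7.0929.
|P ∪ Q ∪ R| = 115.5 − 34.4115 + 7.0929 = 88.18.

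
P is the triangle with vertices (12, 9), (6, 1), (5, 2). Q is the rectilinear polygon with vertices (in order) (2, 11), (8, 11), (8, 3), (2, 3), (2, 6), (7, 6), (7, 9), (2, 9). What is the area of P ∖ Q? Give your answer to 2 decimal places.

|P| = 7, |P∩Q| = 1.8333.
|P ∖ Q| = |P| − |P∩Q| = 7 − 1.8333 = 5.17.

5.17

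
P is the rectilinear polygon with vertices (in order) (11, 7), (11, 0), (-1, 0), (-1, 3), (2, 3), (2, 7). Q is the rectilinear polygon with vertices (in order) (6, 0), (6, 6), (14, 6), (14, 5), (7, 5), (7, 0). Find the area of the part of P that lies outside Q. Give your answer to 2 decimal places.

62.00

|P| = 72, |P∩Q| = 10.
|P ∖ Q| = |P| − |P∩Q| = 72 − 10 = 62.00.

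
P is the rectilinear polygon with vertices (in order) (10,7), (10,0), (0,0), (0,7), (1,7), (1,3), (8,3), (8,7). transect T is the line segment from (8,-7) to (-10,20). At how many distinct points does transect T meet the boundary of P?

4

The segment meets the boundary at (0,5), (1,3.5), (1.333,3), (3.333,0).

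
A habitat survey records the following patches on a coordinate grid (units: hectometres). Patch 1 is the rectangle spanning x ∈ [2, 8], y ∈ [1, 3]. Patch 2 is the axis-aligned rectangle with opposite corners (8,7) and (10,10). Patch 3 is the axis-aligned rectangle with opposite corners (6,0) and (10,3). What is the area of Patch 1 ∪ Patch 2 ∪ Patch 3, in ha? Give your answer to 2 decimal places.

26.00

By inclusion–exclusion:
Individual areas: |Patch 1| = 12, |Patch 2| = 6, |Patch 3| = 12.
|Patch 1∩Patch 2| = 0 (no overlap).
|Patch 1∩Patch 3|: x∈[6,8], y∈[1,3] → 2·2 = 4.
|Patch 2∩Patch 3| = 0 (no overlap).
|Patch 1∩Patch 2∩Patch 3| = 0.
|Patch 1 ∪ Patch 2 ∪ Patch 3| = 30 − 4 + 0 = 26.00.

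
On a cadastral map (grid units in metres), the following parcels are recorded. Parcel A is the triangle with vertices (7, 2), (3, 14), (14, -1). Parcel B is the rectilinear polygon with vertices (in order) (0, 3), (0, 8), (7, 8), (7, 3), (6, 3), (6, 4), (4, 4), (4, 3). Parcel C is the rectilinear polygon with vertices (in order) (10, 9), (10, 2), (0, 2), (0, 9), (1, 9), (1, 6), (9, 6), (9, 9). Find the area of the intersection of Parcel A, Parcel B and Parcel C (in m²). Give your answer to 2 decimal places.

2.50

The intersection is the polygon with vertices (7,3), (6.667,3), (5.667,6), (7,6).
By the shoelace formula its area is 2.50.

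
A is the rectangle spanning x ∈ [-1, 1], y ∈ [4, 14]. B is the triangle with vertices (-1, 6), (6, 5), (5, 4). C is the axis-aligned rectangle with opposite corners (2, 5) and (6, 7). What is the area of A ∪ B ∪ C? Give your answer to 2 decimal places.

30.48

By inclusion–exclusion:
Individual areas: |A| = 20, |B| = 4, |C| = 8.
|A∩B| = 0.381.
|A∩C| = 0 (no overlap).
|B∩C| = 1.1429.
|A∩B∩C| = 0.
|A ∪ B ∪ C| = 32 − 1.5238 + 0 = 30.48.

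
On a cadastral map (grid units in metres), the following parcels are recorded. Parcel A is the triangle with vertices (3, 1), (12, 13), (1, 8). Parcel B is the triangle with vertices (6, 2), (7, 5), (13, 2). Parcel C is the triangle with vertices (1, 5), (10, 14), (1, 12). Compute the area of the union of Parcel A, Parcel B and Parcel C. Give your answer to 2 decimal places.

By inclusion–exclusion:
Individual areas: |Parcel A| = 43.5, |Parcel B| = 10.5, |Parcel C| = 31.5.
|Parcel A∩Parcel B| = 0.
|Parcel A∩Parcel C| = 7.25.
|Parcel B∩Parcel C| = 0.
|Parcel A∩Parcel B∩Parcel C| = 0.
|Parcel A ∪ Parcel B ∪ Parcel C| = 85.5 − 7.25 + 0 = 78.25.

78.25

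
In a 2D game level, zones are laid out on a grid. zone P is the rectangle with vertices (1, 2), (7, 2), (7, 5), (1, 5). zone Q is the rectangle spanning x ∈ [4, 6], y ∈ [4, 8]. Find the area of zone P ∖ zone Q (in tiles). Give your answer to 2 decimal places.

16.00

|zone P∩zone Q|: x∈[4,6], y∈[4,5] → 2·1 = 2.
|zone P| = 18.
|zone P ∖ zone Q| = |zone P| − |zone P∩zone Q| = 18 − 2 = 16.00.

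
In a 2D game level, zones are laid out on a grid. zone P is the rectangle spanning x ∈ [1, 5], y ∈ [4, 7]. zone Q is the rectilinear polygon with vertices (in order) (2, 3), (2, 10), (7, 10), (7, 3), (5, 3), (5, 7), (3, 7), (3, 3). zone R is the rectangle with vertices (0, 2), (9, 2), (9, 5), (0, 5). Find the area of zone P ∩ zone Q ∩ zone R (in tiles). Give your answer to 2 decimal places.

1.00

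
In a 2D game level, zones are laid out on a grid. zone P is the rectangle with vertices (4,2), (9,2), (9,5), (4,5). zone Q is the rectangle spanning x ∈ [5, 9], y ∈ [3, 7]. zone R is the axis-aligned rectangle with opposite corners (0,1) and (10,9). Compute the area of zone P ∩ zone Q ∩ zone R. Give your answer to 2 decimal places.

The intersection is the polygon with vertices (5,3), (5,5), (9,5), (9,3).
By the shoelace formula its area is 8.00.

8.00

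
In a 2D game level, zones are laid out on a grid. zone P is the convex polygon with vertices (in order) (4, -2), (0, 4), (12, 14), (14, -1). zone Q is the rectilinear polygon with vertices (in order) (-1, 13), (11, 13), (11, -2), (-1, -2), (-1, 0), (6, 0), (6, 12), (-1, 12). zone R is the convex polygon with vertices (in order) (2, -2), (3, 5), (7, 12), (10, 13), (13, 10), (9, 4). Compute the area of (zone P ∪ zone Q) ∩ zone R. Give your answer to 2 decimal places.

|zone P ∪ zone Q| = 159.7167.
|(zone P ∪ zone Q) ∩ zone R| = 71.30.

71.30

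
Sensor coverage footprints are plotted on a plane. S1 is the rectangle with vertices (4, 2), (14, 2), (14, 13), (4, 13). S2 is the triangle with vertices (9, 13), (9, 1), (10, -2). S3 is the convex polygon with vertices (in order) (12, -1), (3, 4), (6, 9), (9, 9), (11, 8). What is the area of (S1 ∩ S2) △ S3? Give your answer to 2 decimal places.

50.57

|S1 ∩ S2| = 4.0333.
|(S1 ∩ S2) ∩ S3| = 3.4816.
|(S1 ∩ S2) △ S3| = 4.0333 + 53.5 − 6.9632 = 50.57.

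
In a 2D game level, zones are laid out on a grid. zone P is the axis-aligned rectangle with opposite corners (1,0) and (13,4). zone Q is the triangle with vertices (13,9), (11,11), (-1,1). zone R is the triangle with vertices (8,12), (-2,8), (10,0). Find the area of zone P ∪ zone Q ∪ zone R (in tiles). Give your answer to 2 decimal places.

111.90

By inclusion–exclusion:
Individual areas: |zone P| = 48, |zone Q| = 22, |zone R| = 64.
|zone P∩zone Q| = 1.9512.
|zone P∩zone R| = 10.6667.
|zone Q∩zone R| = 9.4927.
|zone P∩zone Q∩zone R| = 0.0096.
|zone P ∪ zone Q ∪ zone R| = 134 − 22.1106 + 0.0096 = 111.90.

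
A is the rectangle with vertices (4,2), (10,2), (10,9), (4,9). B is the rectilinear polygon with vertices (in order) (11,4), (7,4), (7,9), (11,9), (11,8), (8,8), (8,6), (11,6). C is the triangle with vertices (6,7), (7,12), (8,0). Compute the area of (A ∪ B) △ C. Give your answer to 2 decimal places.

39.86

|A ∪ B| = 45.
|(A ∪ B) ∩ C| = 6.8202.
|(A ∪ B) △ C| = 45 + 8.5 − 13.6405 = 39.86.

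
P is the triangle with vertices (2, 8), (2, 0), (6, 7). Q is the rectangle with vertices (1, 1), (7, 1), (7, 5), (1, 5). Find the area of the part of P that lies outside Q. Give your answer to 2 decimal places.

9.14

|P| = 16, |P∩Q| = 6.8571.
|P ∖ Q| = |P| − |P∩Q| = 16 − 6.8571 = 9.14.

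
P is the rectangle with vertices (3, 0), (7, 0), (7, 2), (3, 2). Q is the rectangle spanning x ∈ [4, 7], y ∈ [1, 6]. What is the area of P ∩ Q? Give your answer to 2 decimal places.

3.00

|P∩Q|: x∈[4,7], y∈[1,2] → 3·1 = 3.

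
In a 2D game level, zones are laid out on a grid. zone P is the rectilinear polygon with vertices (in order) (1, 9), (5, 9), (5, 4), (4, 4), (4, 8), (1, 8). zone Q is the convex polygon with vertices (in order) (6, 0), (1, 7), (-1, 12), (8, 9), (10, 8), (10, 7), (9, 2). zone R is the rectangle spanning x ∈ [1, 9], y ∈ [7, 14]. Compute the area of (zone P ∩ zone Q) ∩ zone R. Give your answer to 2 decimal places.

The region (zone P ∩ zone Q) ∩ zone R is the polygon with vertices (5,7), (4,7), (4,8), (1,8), (1,9), (5,9).
By the shoelace formula its area is 5.00.

5.00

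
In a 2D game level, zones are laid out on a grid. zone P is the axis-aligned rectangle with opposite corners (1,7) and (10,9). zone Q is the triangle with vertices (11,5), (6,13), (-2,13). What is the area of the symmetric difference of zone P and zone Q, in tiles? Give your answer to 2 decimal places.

|zone P| = 18, |zone Q| = 32, |zone P∩zone Q| = 6.
|zone P △ zone Q| = |zone P| + |zone Q| − 2·|zone P∩zone Q| = 18 + 32 − 12 = 38.00.

38.00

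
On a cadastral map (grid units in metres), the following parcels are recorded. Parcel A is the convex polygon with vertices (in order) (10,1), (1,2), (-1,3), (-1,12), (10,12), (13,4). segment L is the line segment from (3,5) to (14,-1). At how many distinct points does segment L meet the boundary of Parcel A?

1

The segment meets the boundary at (10.118,1.118).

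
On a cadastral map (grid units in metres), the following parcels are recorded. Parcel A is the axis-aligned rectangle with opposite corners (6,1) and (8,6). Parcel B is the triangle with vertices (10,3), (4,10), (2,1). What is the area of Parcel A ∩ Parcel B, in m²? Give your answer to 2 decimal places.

7.31

The intersection is the polygon with vertices (8,2.5), (6,2), (6,6), (7.429,6), (8,5.333).
By the shoelace formula its area is 7.31.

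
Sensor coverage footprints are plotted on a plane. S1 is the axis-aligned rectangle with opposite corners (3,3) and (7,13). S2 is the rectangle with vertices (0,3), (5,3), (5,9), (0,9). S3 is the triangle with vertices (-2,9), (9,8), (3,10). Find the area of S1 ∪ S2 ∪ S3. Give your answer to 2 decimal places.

61.17

By inclusion–exclusion:
Individual areas: |S1| = 40, |S2| = 30, |S3| = 8.
|S1∩S2|: x∈[3,5], y∈[3,9] → 2·6 = 12.
|S1∩S3| = 3.8788.
|S2∩S3| = 2.0455.
|S1∩S2∩S3| = 1.0909.
|S1 ∪ S2 ∪ S3| = 78 − 17.9242 + 1.0909 = 61.17.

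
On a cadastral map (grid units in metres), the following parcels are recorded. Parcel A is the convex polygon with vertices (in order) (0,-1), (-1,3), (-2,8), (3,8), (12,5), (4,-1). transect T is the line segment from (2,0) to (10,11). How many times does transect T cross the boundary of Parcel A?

The segment meets the boundary at (6.878,6.707).

1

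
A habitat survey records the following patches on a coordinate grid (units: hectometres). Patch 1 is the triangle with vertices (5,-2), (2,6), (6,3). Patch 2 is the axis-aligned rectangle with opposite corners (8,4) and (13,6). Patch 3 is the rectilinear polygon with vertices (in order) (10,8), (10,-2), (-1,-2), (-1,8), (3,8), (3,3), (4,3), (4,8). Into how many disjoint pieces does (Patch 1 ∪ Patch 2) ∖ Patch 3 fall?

2

(Patch 1 ∪ Patch 2) ∖ Patch 3 splits into 2 disjoint pieces (area 1.8542, area 6).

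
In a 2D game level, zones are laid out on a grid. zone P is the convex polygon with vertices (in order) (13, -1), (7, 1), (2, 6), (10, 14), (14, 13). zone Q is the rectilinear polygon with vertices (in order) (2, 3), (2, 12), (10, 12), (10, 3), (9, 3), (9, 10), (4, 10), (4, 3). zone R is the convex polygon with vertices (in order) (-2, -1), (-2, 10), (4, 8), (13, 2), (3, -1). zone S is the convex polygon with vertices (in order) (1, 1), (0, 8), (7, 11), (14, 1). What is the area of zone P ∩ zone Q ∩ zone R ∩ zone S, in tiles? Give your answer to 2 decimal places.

5.33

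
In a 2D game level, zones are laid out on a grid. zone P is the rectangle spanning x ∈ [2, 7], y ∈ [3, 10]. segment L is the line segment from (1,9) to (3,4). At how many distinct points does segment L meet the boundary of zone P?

The segment meets the boundary at (2,6.5).

1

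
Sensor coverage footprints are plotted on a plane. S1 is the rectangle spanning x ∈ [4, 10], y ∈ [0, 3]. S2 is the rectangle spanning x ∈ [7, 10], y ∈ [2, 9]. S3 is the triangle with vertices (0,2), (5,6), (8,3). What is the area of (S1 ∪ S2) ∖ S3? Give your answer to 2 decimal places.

|S1 ∪ S2| = 36.
|(S1 ∪ S2) ∩ S3| = 1.5.
|(S1 ∪ S2) ∖ S3| = 36 − 1.5 = 34.50.

34.50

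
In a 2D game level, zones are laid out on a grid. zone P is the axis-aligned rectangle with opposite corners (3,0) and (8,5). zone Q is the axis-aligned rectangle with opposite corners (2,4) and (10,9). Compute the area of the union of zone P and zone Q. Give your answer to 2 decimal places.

60.00

By inclusion–exclusion:
Individual areas: |zone P| = 25, |zone Q| = 40.
|zone P∩zone Q|: x∈[3,8], y∈[4,5] → 5·1 = 5.
|zone P ∪ zone Q| = 65 − 5 = 60.00.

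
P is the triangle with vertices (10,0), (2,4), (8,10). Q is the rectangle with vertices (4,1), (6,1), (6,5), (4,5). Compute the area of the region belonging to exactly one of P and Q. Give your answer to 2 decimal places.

34.00

|P| = 36, |Q| = 8, |P∩Q| = 5.
|P △ Q| = |P| + |Q| − 2·|P∩Q| = 36 + 8 − 10 = 34.00.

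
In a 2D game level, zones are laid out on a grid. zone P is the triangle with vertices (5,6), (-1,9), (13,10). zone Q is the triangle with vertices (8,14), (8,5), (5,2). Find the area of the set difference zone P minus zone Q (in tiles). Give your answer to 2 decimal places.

|zone P| = 24, |zone P∩zone Q| = 3.6195.
|zone P ∖ zone Q| = |zone P| − |zone P∩zone Q| = 24 − 3.6195 = 20.38.

20.38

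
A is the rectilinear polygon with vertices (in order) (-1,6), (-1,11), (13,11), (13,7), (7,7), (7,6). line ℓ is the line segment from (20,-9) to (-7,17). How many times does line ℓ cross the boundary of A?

2

The segment meets the boundary at (-0.769,11), (4.423,6).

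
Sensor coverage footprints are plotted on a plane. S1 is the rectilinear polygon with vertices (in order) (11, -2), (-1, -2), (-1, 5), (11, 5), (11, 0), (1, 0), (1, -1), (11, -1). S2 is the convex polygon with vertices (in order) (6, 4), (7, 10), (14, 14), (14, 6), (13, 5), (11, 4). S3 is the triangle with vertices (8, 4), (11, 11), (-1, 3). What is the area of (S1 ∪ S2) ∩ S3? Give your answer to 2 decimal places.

23.49

The region (S1 ∪ S2) ∩ S3 is the polygon with vertices (6.167,5), (6.688,8.125), (11,11), (8,4), (-1,3), (2,5).
By the shoelace formula its area is 23.49.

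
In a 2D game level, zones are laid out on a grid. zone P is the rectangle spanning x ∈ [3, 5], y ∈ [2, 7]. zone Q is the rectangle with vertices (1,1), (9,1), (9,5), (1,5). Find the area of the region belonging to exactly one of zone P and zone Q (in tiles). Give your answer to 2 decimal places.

|zone P∩zone Q|: x∈[3,5], y∈[2,5] → 2·3 = 6.
|zone P △ zone Q| = |zone P| + |zone Q| − 2·|zone P∩zone Q| = 10 + 32 − 12 = 30.00.

30.00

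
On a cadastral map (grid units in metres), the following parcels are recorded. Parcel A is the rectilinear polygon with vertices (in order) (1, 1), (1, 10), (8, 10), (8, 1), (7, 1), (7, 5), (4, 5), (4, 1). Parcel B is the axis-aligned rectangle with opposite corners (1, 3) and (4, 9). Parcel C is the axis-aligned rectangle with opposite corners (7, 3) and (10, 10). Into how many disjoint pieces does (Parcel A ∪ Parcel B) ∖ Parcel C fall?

(Parcel A ∪ Parcel B) ∖ Parcel C splits into 2 disjoint pieces (area 42, area 2).

2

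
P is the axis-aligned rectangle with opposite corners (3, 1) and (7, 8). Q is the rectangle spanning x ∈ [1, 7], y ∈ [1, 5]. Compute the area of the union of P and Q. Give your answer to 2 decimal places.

By inclusion–exclusion:
Individual areas: |P| = 28, |Q| = 24.
|P∩Q|: x∈[3,7], y∈[1,5] → 4·4 = 16.
|P ∪ Q| = 52 − 16 = 36.00.

36.00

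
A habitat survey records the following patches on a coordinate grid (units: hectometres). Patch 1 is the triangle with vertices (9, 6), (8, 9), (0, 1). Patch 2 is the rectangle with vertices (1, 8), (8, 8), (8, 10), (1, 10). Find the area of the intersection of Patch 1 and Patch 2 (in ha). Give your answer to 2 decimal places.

The intersection is the polygon with vertices (8,9), (8,8), (7,8).
By the shoelace formula its area is 0.50.

0.50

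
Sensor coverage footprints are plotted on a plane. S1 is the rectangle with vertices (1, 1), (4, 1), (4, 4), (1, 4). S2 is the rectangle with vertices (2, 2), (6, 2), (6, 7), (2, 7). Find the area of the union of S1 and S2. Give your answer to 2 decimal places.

25.00

By inclusion–exclusion:
Individual areas: |S1| = 9, |S2| = 20.
|S1∩S2|: x∈[2,4], y∈[2,4] → 2·2 = 4.
|S1 ∪ S2| = 29 − 4 = 25.00.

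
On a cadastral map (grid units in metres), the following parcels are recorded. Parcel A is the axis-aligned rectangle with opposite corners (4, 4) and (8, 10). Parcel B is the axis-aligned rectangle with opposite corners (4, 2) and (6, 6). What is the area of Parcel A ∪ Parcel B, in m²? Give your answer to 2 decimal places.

28.00

By inclusion–exclusion:
Individual areas: |Parcel A| = 24, |Parcel B| = 8.
|Parcel A∩Parcel B|: x∈[4,6], y∈[4,6] → 2·2 = 4.
|Parcel A ∪ Parcel B| = 32 − 4 = 28.00.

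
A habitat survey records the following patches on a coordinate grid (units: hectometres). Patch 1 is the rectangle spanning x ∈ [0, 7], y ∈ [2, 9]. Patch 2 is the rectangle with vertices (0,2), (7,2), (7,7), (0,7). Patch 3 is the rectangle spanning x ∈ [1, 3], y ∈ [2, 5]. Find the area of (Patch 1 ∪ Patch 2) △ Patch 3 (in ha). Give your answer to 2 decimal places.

|Patch 1 ∪ Patch 2| = 49.
|(Patch 1 ∪ Patch 2) ∩ Patch 3| = 6.
|(Patch 1 ∪ Patch 2) △ Patch 3| = 49 + 6 − 12 = 43.00.

43.00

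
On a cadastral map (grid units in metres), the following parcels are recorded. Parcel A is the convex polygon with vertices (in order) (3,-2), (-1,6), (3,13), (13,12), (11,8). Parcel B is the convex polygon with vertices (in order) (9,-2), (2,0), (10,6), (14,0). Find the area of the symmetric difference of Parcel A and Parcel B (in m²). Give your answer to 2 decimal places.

144.75

|Parcel A| = 111, |Parcel B| = 48, |Parcel A∩Parcel B| = 7.1235.
|Parcel A △ Parcel B| = |Parcel A| + |Parcel B| − 2·|Parcel A∩Parcel B| = 111 + 48 − 14.2471 = 144.75.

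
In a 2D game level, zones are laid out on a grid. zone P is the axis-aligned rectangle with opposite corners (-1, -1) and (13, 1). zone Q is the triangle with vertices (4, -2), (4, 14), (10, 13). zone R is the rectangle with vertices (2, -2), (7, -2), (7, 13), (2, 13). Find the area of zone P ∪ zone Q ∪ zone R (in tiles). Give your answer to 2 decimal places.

By inclusion–exclusion:
Individual areas: |zone P| = 28, |zone Q| = 48, |zone R| = 75.
|zone P∩zone Q| = 1.6.
|zone P∩zone R|: x∈[2,7], y∈[-1,1] → 5·2 = 10.
|zone Q∩zone R| = 33.75.
|zone P∩zone Q∩zone R| = 1.6.
|zone P ∪ zone Q ∪ zone R| = 151 − 45.35 + 1.6 = 107.25.

107.25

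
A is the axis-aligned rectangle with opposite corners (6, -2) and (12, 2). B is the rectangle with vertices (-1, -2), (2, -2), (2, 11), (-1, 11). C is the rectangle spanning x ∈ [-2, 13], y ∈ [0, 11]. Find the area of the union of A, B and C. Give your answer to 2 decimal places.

By inclusion–exclusion:
Individual areas: |A| = 24, |B| = 39, |C| = 165.
|A∩B| = 0 (no overlap).
|A∩C|: x∈[6,12], y∈[0,2] → 6·2 = 12.
|B∩C|: x∈[-1,2], y∈[0,11] → 3·11 = 33.
|A∩B∩C| = 0.
|A ∪ B ∪ C| = 228 − 45 + 0 = 183.00.

183.00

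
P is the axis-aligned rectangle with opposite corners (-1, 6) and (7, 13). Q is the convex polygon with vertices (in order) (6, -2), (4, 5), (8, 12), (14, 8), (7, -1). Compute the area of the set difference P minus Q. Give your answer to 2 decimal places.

50.84

|P| = 56, |P∩Q| = 5.1607.
|P ∖ Q| = |P| − |P∩Q| = 56 − 5.1607 = 50.84.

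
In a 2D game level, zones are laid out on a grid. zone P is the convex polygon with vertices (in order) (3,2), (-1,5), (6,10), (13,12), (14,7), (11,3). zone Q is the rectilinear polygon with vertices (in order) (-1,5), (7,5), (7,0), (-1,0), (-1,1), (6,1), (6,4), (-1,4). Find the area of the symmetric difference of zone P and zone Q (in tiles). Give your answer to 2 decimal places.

91.21

|zone P| = 90, |zone Q| = 19, |zone P∩zone Q| = 8.8958.
|zone P △ zone Q| = |zone P| + |zone Q| − 2·|zone P∩zone Q| = 90 + 19 − 17.7917 = 91.21.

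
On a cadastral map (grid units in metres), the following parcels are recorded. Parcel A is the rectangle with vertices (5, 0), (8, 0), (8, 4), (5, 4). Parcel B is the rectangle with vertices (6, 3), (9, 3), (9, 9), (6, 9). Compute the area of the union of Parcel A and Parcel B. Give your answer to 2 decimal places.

28.00

By inclusion–exclusion:
Individual areas: |Parcel A| = 12, |Parcel B| = 18.
|Parcel A∩Parcel B|: x∈[6,8], y∈[3,4] → 2·1 = 2.
|Parcel A ∪ Parcel B| = 30 − 2 = 28.00.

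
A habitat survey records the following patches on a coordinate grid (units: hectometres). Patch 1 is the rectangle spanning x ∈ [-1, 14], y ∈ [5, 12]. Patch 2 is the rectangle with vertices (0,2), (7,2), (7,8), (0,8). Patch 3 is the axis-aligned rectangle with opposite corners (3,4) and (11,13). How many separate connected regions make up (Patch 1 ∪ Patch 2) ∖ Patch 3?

2

(Patch 1 ∪ Patch 2) ∖ Patch 3 splits into 2 disjoint pieces (area 45, area 21).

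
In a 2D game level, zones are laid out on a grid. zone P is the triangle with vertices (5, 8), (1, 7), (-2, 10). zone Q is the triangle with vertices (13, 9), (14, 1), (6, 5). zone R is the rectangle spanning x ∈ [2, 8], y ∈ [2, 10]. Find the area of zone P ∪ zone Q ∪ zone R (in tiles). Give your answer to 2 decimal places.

80.95

By inclusion–exclusion:
Individual areas: |zone P| = 7.5, |zone Q| = 30, |zone R| = 48.
|zone P∩zone Q| = 0.
|zone P∩zone R| = 2.4107.
|zone Q∩zone R| = 2.1429.
|zone P∩zone Q∩zone R| = 0.
|zone P ∪ zone Q ∪ zone R| = 85.5 − 4.5536 + 0 = 80.95.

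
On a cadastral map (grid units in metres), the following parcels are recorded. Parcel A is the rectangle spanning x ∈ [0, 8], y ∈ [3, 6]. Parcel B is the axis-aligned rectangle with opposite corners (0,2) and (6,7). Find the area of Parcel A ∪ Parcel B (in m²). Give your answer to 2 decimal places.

By inclusion–exclusion:
Individual areas: |Parcel A| = 24, |Parcel B| = 30.
|Parcel A∩Parcel B|: x∈[0,6], y∈[3,6] → 6·3 = 18.
|Parcel A ∪ Parcel B| = 54 − 18 = 36.00.

36.00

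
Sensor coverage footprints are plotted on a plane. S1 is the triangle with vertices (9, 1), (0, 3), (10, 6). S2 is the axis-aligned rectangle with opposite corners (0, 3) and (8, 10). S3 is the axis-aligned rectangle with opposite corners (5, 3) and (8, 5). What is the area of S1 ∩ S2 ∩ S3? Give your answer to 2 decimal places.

5.58

The intersection is the polygon with vertices (8,3), (5,3), (5,4.5), (6.667,5), (8,5).
By the shoelace formula its area is 5.58.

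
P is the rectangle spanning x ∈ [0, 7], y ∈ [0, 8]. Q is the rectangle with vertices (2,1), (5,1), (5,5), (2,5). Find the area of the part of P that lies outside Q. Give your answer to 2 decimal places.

44.00

|P∩Q|: x∈[2,5], y∈[1,5] → 3·4 = 12.
|P| = 56.
|P ∖ Q| = |P| − |P∩Q| = 56 − 12 = 44.00.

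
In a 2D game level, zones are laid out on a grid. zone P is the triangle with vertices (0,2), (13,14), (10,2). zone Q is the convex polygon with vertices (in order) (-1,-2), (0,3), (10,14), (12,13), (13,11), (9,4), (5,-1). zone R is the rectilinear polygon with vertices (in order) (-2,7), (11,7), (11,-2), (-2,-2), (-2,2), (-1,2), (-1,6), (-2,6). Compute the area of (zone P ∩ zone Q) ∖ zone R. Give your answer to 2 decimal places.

19.18

|zone P ∩ zone Q| = 51.6095.
|(zone P ∩ zone Q) ∩ zone R| = 32.4298.
|(zone P ∩ zone Q) ∖ zone R| = 51.6095 − 32.4298 = 19.18.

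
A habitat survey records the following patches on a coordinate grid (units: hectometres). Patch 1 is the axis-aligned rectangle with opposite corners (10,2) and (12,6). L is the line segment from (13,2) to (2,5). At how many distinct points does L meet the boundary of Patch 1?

The segment meets the boundary at (10,2.818), (12,2.273).

2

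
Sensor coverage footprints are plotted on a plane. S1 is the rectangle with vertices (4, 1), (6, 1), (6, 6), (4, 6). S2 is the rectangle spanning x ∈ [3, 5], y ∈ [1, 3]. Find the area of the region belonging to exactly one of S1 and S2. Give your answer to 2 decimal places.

10.00

|S1∩S2|: x∈[4,5], y∈[1,3] → 1·2 = 2.
|S1 △ S2| = |S1| + |S2| − 2·|S1∩S2| = 10 + 4 − 4 = 10.00.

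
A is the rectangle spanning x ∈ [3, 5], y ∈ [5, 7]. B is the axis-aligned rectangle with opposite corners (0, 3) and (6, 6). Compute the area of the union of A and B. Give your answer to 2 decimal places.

By inclusion–exclusion:
Individual areas: |A| = 4, |B| = 18.
|A∩B|: x∈[3,5], y∈[5,6] → 2·1 = 2.
|A ∪ B| = 22 − 2 = 20.00.

20.00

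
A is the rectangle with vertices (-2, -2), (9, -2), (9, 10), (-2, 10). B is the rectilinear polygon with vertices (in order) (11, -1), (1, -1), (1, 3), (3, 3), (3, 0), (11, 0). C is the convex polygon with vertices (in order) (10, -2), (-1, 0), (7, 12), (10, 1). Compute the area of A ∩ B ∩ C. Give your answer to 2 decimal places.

12.89

The intersection is the polygon with vertices (4.5,-1), (1,-0.364), (1,3), (3,3), (3,0), (9,0), (9,-1).
By the shoelace formula its area is 12.89.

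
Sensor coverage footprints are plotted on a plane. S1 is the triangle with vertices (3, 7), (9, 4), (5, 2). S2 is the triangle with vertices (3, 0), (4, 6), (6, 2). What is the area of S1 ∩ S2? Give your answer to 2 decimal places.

2.68

The intersection is the polygon with vertices (5,2), (3.824,4.941), (4,6), (5.8,2.4).
By the shoelace formula its area is 2.68.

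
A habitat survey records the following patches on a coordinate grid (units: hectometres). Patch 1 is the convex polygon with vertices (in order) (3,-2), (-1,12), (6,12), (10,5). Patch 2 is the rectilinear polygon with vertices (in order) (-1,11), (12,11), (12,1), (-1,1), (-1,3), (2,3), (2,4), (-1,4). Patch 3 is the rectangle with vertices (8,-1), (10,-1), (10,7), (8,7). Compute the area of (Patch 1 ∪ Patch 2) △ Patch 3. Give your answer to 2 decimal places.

132.50

|Patch 1 ∪ Patch 2| = 140.5.
|(Patch 1 ∪ Patch 2) ∩ Patch 3| = 12.
|(Patch 1 ∪ Patch 2) △ Patch 3| = 140.5 + 16 − 24 = 132.50.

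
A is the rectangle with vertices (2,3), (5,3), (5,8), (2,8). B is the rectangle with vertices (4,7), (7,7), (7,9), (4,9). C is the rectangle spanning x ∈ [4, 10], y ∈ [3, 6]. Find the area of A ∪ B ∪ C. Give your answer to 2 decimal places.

35.00

By inclusion–exclusion:
Individual areas: |A| = 15, |B| = 6, |C| = 18.
|A∩B|: x∈[4,5], y∈[7,8] → 1·1 = 1.
|A∩C|: x∈[4,5], y∈[3,6] → 1·3 = 3.
|B∩C| = 0 (no overlap).
|A∩B∩C| = 0.
|A ∪ B ∪ C| = 39 − 4 + 0 = 35.00.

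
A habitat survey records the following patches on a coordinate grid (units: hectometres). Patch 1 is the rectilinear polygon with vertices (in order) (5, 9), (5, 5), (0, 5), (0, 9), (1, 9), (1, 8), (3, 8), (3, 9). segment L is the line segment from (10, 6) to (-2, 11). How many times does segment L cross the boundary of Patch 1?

2

The segment meets the boundary at (3,8.917), (5,8.083).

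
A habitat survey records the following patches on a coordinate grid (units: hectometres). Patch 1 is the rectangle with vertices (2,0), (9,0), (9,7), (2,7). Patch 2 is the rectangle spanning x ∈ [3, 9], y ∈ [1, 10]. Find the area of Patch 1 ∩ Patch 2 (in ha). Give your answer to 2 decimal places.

36.00

|Patch 1∩Patch 2|: x∈[3,9], y∈[1,7] → 6·6 = 36.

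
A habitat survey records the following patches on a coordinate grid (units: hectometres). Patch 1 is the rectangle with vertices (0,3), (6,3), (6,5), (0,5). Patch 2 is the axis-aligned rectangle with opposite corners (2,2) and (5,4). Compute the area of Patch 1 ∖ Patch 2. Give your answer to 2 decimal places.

|Patch 1∩Patch 2|: x∈[2,5], y∈[3,4] → 3·1 = 3.
|Patch 1| = 12.
|Patch 1 ∖ Patch 2| = |Patch 1| − |Patch 1∩Patch 2| = 12 − 3 = 9.00.

9.00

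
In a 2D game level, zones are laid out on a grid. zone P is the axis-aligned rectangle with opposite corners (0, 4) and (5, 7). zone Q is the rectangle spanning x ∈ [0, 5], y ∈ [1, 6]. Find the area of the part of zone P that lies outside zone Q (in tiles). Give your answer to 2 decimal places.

5.00

|zone P∩zone Q|: x∈[0,5], y∈[4,6] → 5·2 = 10.
|zone P| = 15.
|zone P ∖ zone Q| = |zone P| − |zone P∩zone Q| = 15 − 10 = 5.00.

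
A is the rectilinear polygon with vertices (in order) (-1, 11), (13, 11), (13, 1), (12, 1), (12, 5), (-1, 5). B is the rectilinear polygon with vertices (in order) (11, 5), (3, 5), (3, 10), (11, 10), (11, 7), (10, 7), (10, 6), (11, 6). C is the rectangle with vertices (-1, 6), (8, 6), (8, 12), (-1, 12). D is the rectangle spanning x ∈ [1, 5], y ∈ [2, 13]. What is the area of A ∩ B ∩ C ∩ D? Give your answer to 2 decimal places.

The intersection is the polygon with vertices (5,10), (5,6), (3,6), (3,10).
By the shoelace formula its area is 8.00.

8.00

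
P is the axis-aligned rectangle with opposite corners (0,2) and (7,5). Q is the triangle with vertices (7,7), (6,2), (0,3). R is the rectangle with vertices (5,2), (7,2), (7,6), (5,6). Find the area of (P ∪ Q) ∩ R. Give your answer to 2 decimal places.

7.68

The region (P ∪ Q) ∩ R is the polygon with vertices (7,2), (6,2), (5,2), (5,5.857), (5.25,6), (6.8,6), (6.6,5), (7,5).
By the shoelace formula its area is 7.68.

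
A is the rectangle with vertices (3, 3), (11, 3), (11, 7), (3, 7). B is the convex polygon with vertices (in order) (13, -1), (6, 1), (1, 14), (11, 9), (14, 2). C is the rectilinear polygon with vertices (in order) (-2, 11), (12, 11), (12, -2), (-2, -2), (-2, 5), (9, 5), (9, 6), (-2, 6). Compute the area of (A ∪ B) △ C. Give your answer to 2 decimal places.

|A ∪ B| = 99.3462.
|(A ∪ B) ∩ C| = 77.0531.
|(A ∪ B) △ C| = 99.3462 + 171 − 154.1062 = 116.24.

116.24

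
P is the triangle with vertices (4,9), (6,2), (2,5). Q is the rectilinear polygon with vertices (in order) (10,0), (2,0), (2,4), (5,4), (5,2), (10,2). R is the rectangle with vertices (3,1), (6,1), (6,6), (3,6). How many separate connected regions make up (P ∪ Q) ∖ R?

(P ∪ Q) ∖ R splits into 2 disjoint pieces (area 15, area 4.6607).

2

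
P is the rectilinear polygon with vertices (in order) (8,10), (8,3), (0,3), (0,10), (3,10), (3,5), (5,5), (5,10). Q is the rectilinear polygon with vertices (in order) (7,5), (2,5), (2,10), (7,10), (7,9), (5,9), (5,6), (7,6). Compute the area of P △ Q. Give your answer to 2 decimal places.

|P| = 46, |Q| = 19, |P∩Q| = 9.
|P △ Q| = |P| + |Q| − 2·|P∩Q| = 46 + 19 − 18 = 47.00.

47.00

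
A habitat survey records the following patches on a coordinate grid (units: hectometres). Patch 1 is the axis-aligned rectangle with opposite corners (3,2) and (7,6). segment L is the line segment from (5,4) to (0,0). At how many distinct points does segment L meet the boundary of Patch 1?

The segment meets the boundary at (3,2.4).

1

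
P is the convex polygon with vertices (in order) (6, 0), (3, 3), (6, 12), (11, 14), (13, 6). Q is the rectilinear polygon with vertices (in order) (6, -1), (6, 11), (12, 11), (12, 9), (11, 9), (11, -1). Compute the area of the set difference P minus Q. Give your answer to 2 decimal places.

|P| = 82, |P∩Q| = 46.1607.
|P ∖ Q| = |P| − |P∩Q| = 82 − 46.1607 = 35.84.

35.84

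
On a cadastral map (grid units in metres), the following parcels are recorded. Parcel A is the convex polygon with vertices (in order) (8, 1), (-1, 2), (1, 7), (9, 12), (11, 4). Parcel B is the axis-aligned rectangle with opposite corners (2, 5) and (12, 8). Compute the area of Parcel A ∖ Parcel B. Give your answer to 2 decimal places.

54.99

|Parcel A| = 80, |Parcel A∩Parcel B| = 25.0125.
|Parcel A ∖ Parcel B| = |Parcel A| − |Parcel A∩Parcel B| = 80 − 25.0125 = 54.99.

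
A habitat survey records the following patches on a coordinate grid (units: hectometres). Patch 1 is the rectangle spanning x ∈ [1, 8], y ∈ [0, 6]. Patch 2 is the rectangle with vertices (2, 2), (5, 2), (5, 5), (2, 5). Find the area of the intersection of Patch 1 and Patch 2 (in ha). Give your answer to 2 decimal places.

9.00

|Patch 1∩Patch 2|: x∈[2,5], y∈[2,5] → 3·3 = 9.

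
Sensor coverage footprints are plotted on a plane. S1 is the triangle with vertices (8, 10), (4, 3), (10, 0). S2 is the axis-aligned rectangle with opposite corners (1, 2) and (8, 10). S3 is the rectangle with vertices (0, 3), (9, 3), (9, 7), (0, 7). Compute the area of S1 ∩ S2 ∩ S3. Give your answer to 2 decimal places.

The intersection is the polygon with vertices (6.286,7), (8,7), (8,3), (4,3).
By the shoelace formula its area is 11.43.

11.43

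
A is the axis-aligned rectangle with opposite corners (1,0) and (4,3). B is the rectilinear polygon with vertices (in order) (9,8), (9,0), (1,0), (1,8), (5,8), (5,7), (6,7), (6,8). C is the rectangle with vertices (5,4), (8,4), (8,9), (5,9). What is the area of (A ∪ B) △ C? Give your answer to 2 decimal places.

56.00

|A ∪ B| = 63.
|(A ∪ B) ∩ C| = 11.
|(A ∪ B) △ C| = 63 + 15 − 22 = 56.00.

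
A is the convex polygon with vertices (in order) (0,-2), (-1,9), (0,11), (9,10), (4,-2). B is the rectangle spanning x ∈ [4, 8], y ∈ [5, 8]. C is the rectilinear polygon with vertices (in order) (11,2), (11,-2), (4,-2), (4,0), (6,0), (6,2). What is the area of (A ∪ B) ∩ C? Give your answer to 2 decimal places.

The region (A ∪ B) ∩ C is the polygon with vertices (4,-2), (4,0), (4.833,0).
By the shoelace formula its area is 0.83.

0.83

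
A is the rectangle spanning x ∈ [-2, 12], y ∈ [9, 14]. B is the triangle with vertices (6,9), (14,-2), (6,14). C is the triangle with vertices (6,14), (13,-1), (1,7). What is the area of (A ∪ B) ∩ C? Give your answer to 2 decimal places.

The region (A ∪ B) ∩ C is the polygon with vertices (6,9), (2.429,9), (6,14), (12.512,0.046).
By the shoelace formula its area is 25.21.

25.21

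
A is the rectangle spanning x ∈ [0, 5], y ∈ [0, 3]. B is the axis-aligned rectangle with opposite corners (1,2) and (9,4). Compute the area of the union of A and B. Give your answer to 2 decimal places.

27.00

By inclusion–exclusion:
Individual areas: |A| = 15, |B| = 16.
|A∩B|: x∈[1,5], y∈[2,3] → 4·1 = 4.
|A ∪ B| = 31 − 4 = 27.00.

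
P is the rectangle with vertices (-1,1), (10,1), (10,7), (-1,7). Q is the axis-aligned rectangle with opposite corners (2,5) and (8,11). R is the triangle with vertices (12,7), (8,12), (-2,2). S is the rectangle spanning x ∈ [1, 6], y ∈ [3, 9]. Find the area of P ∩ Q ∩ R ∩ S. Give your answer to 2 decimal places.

The intersection is the polygon with vertices (2,5), (2,6), (3,7), (6,7), (6,5).
By the shoelace formula its area is 7.50.

7.50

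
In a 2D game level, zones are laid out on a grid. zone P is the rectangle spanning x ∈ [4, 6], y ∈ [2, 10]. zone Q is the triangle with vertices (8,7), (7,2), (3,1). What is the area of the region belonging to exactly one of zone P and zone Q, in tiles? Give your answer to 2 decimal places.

|zone P| = 16, |zone Q| = 9.5, |zone P∩zone Q| = 2.8.
|zone P △ zone Q| = |zone P| + |zone Q| − 2·|zone P∩zone Q| = 16 + 9.5 − 5.6 = 19.90.

19.90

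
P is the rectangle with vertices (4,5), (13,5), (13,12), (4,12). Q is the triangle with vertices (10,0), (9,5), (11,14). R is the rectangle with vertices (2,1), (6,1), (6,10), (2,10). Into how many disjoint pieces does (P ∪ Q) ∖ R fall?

(P ∪ Q) ∖ R is a single connected region.

1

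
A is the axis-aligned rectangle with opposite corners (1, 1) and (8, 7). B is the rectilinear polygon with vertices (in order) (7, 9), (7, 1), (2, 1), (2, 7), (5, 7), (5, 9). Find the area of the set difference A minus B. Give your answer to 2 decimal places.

12.00

|A| = 42, |A∩B| = 30.
|A ∖ B| = |A| − |A∩B| = 42 − 30 = 12.00.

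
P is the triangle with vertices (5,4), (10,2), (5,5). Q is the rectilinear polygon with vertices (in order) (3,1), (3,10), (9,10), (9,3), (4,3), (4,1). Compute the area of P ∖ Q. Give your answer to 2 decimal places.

|P| = 2.5, |P∩Q| = 2.0833.
|P ∖ Q| = |P| − |P∩Q| = 2.5 − 2.0833 = 0.42.

0.42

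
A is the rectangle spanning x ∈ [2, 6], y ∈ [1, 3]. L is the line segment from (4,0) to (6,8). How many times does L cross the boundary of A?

2

The segment meets the boundary at (4.75,3), (4.25,1).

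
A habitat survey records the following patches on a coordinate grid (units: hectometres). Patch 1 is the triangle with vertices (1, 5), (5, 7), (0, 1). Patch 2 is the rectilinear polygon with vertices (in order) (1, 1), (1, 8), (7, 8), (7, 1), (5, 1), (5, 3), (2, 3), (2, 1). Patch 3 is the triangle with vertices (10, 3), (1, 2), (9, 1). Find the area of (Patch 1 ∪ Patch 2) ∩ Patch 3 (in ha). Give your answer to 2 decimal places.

2.48

|Patch 1 ∪ Patch 2| = 37.4.
|(Patch 1 ∪ Patch 2) ∩ Patch 3| = 2.48.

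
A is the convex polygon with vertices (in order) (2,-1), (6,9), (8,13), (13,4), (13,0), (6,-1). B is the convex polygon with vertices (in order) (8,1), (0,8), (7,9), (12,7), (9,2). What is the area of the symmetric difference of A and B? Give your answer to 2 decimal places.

65.19

|A| = 88, |B| = 48.5, |A∩B| = 35.6547.
|A △ B| = |A| + |B| − 2·|A∩B| = 88 + 48.5 − 71.3094 = 65.19.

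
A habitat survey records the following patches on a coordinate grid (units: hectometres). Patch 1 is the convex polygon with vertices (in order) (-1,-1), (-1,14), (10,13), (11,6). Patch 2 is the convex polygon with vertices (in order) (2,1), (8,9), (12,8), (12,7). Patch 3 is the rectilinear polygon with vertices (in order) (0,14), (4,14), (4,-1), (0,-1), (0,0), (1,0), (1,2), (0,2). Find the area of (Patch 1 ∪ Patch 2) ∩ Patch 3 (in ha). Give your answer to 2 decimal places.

|Patch 1 ∪ Patch 2| = 129.7895.
|(Patch 1 ∪ Patch 2) ∩ Patch 3| = 49.93.

49.93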